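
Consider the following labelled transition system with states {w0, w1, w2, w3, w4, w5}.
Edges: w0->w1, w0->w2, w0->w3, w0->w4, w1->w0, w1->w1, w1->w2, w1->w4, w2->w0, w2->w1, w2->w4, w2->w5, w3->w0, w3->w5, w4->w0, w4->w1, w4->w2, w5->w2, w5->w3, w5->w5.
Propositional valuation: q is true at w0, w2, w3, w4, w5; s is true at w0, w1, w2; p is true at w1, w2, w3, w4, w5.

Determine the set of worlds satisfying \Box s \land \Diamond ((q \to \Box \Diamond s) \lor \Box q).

w4

Let φ = \Box s \land \Diamond ((q \to \Box \Diamond s) \lor \Box q). Evaluate φ at each world:
  w0 (successors {w1, w2, w3, w4}): φ is false.
  w1 (successors {w0, w1, w2, w4}): φ is false.
  w2 (successors {w0, w1, w4, w5}): φ is false.
  w3 (successors {w0, w5}): φ is false.
  w4 (successors {w0, w1, w2}): φ is true.
  w5 (successors {w2, w3, w5}): φ is false.
For instance, at w1:
  At w1: \Box s is false, \Diamond ((q \to \Box \Diamond s) \lor \Box q) is true, so \Box s \land \Diamond ((q \to \Box \Diamond s) \lor \Box q) is false.
    At w1: \Box s requires s at every successor {w0, w1, w2, w4}.
      s fails at w4, so \Box s is false at w1.
    At w1: \Diamond ((q \to \Box \Diamond s) \lor \Box q) requires (q \to \Box \Diamond s) \lor \Box q at some successor in {w0, w1, w2, w4}.
      (q \to \Box \Diamond s) \lor \Box q holds at w0, so \Diamond ((q \to \Box \Diamond s) \lor \Box q) is true at w1.
Satisfying worlds: {w4}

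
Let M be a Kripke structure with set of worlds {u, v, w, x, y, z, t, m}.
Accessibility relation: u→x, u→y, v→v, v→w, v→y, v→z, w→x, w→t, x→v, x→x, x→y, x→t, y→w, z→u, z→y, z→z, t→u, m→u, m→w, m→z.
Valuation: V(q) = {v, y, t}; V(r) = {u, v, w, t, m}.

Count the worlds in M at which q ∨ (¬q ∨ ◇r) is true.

8

Recall that ◇ψ holds at a world iff ψ holds at some accessible world.
Let φ = q ∨ (¬q ∨ ◇r). Evaluate φ at each world:
  u (successors {x, y}): φ is true.
  v (successors {v, w, y, z}): φ is true.
  w (successors {x, t}): φ is true.
  x (successors {v, x, y, t}): φ is true.
  y (successors {w}): φ is true.
  z (successors {u, y, z}): φ is true.
  t (successors {u}): φ is true.
  m (successors {u, w, z}): φ is true.
For instance, at m:
  At m: q is false, ¬q ∨ ◇r is true, so q ∨ (¬q ∨ ◇r) is true.
    At m: ¬q is true, ◇r is true, so ¬q ∨ ◇r is true.
      At m: ◇r requires r at some successor in {u, w, z}.
        r holds at u, so ◇r is true at m.
Satisfying worlds: {u, v, w, x, y, z, t, m}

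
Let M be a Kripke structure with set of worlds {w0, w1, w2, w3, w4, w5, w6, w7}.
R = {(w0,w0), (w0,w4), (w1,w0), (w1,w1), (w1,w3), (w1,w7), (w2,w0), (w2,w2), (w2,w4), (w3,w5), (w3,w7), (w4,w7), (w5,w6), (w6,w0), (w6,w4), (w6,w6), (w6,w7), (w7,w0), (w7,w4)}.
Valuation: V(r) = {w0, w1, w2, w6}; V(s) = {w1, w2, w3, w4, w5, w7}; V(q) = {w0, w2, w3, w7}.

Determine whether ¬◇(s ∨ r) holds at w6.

At w6: ◇(s ∨ r) is true, so ¬◇(s ∨ r) is false.
  At w6: ◇(s ∨ r) requires s ∨ r at some successor in {w0, w4, w6, w7}.
    s ∨ r holds at w0, so ◇(s ∨ r) is true at w6.

No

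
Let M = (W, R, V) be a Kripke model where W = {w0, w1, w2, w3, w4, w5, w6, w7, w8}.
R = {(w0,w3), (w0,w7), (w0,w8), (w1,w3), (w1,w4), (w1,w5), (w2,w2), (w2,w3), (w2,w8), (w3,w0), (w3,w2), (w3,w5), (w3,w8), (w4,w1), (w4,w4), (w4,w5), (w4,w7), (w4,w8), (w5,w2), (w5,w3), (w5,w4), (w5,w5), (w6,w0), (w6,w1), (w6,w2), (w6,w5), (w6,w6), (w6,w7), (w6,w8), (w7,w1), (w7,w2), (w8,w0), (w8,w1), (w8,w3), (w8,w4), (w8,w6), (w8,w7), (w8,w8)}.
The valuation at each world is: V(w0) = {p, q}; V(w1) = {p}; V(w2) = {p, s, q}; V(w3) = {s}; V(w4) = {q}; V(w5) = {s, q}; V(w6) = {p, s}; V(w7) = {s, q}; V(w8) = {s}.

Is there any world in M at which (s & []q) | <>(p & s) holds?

Let φ = (s & []q) | <>(p & s). Evaluate φ at each world:
  w0 (successors {w3, w7, w8}): φ is false.
  w1 (successors {w3, w4, w5}): φ is false.
  w2 (successors {w2, w3, w8}): φ is true.
  w3 (successors {w0, w2, w5, w8}): φ is true.
  w4 (successors {w1, w4, w5, w7, w8}): φ is false.
  w5 (successors {w2, w3, w4, w5}): φ is true.
  w6 (successors {w0, w1, w2, w5, w6, w7, w8}): φ is true.
  w7 (successors {w1, w2}): φ is true.
  w8 (successors {w0, w1, w3, w4, w6, w7, w8}): φ is true.
Detail at w2 (witness):
  At w2: s & []q is false, <>(p & s) is true, so (s & []q) | <>(p & s) is true.
    At w2: s is true, []q is false, so s & []q is false.
      At w2: []q requires q at every successor {w2, w3, w8}.
        q fails at w3, so []q is false at w2.
    At w2: <>(p & s) requires p & s at some successor in {w2, w3, w8}.
      p & s holds at w2, so <>(p & s) is true at w2.

Yes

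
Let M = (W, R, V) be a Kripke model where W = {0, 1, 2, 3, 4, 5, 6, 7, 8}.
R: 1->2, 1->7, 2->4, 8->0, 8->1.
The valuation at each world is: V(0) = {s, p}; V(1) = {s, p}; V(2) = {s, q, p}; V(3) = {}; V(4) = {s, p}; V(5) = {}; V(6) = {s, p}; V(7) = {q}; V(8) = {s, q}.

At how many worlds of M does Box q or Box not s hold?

Let φ = Box q or Box not s. Evaluate φ at each world:
  0 (successors ∅): φ is true.
  1 (successors {2, 7}): φ is true.
  2 (successors {4}): φ is false.
  3 (successors ∅): φ is true.
  4 (successors ∅): φ is true.
  5 (successors ∅): φ is true.
  6 (successors ∅): φ is true.
  7 (successors ∅): φ is true.
  8 (successors {0, 1}): φ is false.
For instance, at 2:
  At 2: Box q is false, Box not s is false, so Box q or Box not s is false.
    At 2: Box q requires q at every successor {4}.
      q fails at 4, so Box q is false at 2.
    At 2: Box not s requires not s at every successor {4}.
      not s fails at 4, so Box not s is false at 2.
Satisfying worlds: {0, 1, 3, 4, 5, 6, 7}

7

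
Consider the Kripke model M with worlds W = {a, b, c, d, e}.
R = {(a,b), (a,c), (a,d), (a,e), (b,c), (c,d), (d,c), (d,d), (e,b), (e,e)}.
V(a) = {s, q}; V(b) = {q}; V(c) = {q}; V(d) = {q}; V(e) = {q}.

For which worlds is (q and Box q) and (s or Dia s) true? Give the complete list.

Let φ = (q and Box q) and (s or Dia s). Evaluate φ at each world:
  a (successors {b, c, d, e}): φ is true.
  b (successors {c}): φ is false.
  c (successors {d}): φ is false.
  d (successors {c, d}): φ is false.
  e (successors {b, e}): φ is false.
For instance, at b:
  At b: q and Box q is true, s or Dia s is false, so (q and Box q) and (s or Dia s) is false.
    At b: q is true, Box q is true, so q and Box q is true.
      At b: Box q requires q at every successor {c}.
        At c: q is true.
      So Box q is true at b.
    At b: s is false, Dia s is false, so s or Dia s is false.
      At b: Dia s requires s at some successor in {c}.
        At c: s is false.
      So Dia s is false at b.
Satisfying worlds: {a}

a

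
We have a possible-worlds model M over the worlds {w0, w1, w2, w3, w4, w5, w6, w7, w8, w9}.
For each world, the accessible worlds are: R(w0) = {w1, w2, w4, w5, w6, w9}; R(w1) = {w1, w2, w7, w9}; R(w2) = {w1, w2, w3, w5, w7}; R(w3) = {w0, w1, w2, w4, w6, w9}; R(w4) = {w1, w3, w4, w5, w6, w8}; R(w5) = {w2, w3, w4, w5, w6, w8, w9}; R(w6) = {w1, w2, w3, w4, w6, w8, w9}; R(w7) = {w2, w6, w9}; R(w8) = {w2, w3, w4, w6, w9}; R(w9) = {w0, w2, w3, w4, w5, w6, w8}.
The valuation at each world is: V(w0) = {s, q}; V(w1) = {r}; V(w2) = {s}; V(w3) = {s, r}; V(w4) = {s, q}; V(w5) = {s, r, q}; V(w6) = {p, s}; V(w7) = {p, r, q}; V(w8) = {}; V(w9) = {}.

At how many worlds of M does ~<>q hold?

1

Let φ = ~<>q. Evaluate φ at each world:
  w0 (successors {w1, w2, w4, w5, w6, w9}): φ is false.
  w1 (successors {w1, w2, w7, w9}): φ is false.
  w2 (successors {w1, w2, w3, w5, w7}): φ is false.
  w3 (successors {w0, w1, w2, w4, w6, w9}): φ is false.
  w4 (successors {w1, w3, w4, w5, w6, w8}): φ is false.
  w5 (successors {w2, w3, w4, w5, w6, w8, w9}): φ is false.
  w6 (successors {w1, w2, w3, w4, w6, w8, w9}): φ is false.
  w7 (successors {w2, w6, w9}): φ is true.
  w8 (successors {w2, w3, w4, w6, w9}): φ is false.
  w9 (successors {w0, w2, w3, w4, w5, w6, w8}): φ is false.
For instance, at w3:
  At w3: <>q is true, so ~<>q is false.
    At w3: <>q requires q at some successor in {w0, w1, w2, w4, w6, w9}.
      q holds at w0, so <>q is true at w3.
Satisfying worlds: {w7}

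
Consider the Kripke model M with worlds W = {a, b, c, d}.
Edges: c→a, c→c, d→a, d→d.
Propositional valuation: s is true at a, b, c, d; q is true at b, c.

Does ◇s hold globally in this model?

No

Let φ = ◇s. Evaluate φ at each world:
  a (successors ∅): φ is false.
  b (successors ∅): φ is false.
  c (successors {a, c}): φ is true.
  d (successors {a, d}): φ is true.
Detail at a (counterexample):
  At a: no accessible worlds, so ◇s is false.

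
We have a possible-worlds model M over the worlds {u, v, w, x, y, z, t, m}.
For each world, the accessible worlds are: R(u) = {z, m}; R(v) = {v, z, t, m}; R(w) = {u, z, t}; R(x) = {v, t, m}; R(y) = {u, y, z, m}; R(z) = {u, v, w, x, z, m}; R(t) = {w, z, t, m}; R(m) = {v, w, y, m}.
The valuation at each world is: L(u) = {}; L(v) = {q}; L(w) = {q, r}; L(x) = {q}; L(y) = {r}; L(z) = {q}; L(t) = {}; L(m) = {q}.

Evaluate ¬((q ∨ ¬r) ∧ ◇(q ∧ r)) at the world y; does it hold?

Recall that ◇ψ holds at a world iff ψ holds at some accessible world.
At y: (q ∨ ¬r) ∧ ◇(q ∧ r) is false, so ¬((q ∨ ¬r) ∧ ◇(q ∧ r)) is true.
  At y: q ∨ ¬r is false, ◇(q ∧ r) is false, so (q ∨ ¬r) ∧ ◇(q ∧ r) is false.
    At y: ◇(q ∧ r) requires q ∧ r at some successor in {u, y, z, m}.
      At u: q ∧ r is false.
      At y: q ∧ r is false.
      At z: q ∧ r is false.
      At m: q ∧ r is false.
    So ◇(q ∧ r) is false at y.

Yes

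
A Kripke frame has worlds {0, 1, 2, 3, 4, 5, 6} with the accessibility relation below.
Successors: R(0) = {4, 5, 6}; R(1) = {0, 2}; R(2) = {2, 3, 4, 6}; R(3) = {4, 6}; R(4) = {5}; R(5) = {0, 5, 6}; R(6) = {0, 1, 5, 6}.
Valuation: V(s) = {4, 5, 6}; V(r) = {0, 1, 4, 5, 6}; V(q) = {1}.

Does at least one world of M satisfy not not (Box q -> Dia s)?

Let φ = not not (Box q -> Dia s). Evaluate φ at each world:
  0 (successors {4, 5, 6}): φ is true.
  1 (successors {0, 2}): φ is true.
  2 (successors {2, 3, 4, 6}): φ is true.
  3 (successors {4, 6}): φ is true.
  4 (successors {5}): φ is true.
  5 (successors {0, 5, 6}): φ is true.
  6 (successors {0, 1, 5, 6}): φ is true.
Detail at 0 (witness):
  At 0: not (Box q -> Dia s) is false, so not not (Box q -> Dia s) is true.
    At 0: Box q -> Dia s is true, so not (Box q -> Dia s) is false.
      At 0: Box q is false, Dia s is true, so Box q -> Dia s is true.

Yes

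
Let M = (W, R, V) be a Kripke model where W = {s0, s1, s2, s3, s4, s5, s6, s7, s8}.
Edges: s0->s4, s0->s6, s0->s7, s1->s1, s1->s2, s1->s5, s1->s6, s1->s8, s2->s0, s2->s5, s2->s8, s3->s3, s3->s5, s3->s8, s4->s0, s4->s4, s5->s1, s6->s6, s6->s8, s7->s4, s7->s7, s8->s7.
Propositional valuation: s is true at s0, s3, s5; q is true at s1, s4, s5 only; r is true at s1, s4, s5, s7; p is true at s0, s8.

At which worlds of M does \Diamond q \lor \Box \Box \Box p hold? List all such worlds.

s0, s1, s2, s3, s4, s5, s7

Recall that \Box ψ holds at a world iff ψ holds at every accessible world, and \Diamond ψ holds iff ψ holds at some accessible world.
Let φ = \Diamond q \lor \Box \Box \Box p. Evaluate φ at each world:
  s0 (successors {s4, s6, s7}): φ is true.
  s1 (successors {s1, s2, s5, s6, s8}): φ is true.
  s2 (successors {s0, s5, s8}): φ is true.
  s3 (successors {s3, s5, s8}): φ is true.
  s4 (successors {s0, s4}): φ is true.
  s5 (successors {s1}): φ is true.
  s6 (successors {s6, s8}): φ is false.
  s7 (successors {s4, s7}): φ is true.
  s8 (successors {s7}): φ is false.
For instance, at s1:
  At s1: \Diamond q is true, \Box \Box \Box p is false, so \Diamond q \lor \Box \Box \Box p is true.
    At s1: \Diamond q requires q at some successor in {s1, s2, s5, s6, s8}.
      q holds at s1, so \Diamond q is true at s1.
    At s1: \Box \Box \Box p requires \Box \Box p at every successor {s1, s2, s5, s6, s8}.
      \Box \Box p fails at s1, so \Box \Box \Box p is false at s1.
Satisfying worlds: {s0, s1, s2, s3, s4, s5, s7}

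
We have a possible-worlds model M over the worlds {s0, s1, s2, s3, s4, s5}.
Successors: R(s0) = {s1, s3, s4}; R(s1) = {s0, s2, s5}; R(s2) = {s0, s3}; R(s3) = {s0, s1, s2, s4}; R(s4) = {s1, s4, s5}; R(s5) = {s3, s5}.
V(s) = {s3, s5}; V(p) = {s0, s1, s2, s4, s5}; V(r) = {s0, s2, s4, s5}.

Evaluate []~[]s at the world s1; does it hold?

At s1: []~[]s requires ~[]s at every successor {s0, s2, s5}.
  ~[]s fails at s5, so []~[]s is false at s1.
    At s5: []s is true, so ~[]s is false.
      At s5: []s requires s at every successor {s3, s5}.
        At s3: s is true.
        At s5: s is true.
      So []s is true at s5.

No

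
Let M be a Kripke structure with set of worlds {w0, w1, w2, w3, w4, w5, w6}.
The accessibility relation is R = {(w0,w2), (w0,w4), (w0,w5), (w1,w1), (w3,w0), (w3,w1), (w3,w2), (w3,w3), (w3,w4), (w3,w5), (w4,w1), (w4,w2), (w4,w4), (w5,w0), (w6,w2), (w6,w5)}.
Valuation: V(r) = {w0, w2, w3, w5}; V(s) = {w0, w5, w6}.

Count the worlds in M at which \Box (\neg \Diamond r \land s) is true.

Let φ = \Box (\neg \Diamond r \land s). Evaluate φ at each world:
  w0 (successors {w2, w4, w5}): φ is false.
  w1 (successors {w1}): φ is false.
  w2 (successors ∅): φ is true.
  w3 (successors {w0, w1, w2, w3, w4, w5}): φ is false.
  w4 (successors {w1, w2, w4}): φ is false.
  w5 (successors {w0}): φ is false.
  w6 (successors {w2, w5}): φ is false.
For instance, at w5:
  At w5: \Box (\neg \Diamond r \land s) requires \neg \Diamond r \land s at every successor {w0}.
    \neg \Diamond r \land s fails at w0, so \Box (\neg \Diamond r \land s) is false at w5.
      At w0: \neg \Diamond r is false, s is true, so \neg \Diamond r \land s is false.
Satisfying worlds: {w2}

1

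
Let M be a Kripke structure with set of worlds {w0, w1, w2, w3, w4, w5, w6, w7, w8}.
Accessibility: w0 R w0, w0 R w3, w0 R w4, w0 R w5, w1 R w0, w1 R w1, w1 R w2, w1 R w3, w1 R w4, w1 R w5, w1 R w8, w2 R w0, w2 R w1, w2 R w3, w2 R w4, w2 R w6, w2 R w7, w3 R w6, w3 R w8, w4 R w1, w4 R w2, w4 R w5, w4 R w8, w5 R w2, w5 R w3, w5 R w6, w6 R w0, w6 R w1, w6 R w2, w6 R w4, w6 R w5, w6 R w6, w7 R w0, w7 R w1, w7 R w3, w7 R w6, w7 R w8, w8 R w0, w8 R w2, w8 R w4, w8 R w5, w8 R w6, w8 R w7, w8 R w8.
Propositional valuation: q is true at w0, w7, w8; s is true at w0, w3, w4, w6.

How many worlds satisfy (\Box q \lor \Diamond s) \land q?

Let φ = (\Box q \lor \Diamond s) \land q. Evaluate φ at each world:
  w0 (successors {w0, w3, w4, w5}): φ is true.
  w1 (successors {w0, w1, w2, w3, w4, w5, w8}): φ is false.
  w2 (successors {w0, w1, w3, w4, w6, w7}): φ is false.
  w3 (successors {w6, w8}): φ is false.
  w4 (successors {w1, w2, w5, w8}): φ is false.
  w5 (successors {w2, w3, w6}): φ is false.
  w6 (successors {w0, w1, w2, w4, w5, w6}): φ is false.
  w7 (successors {w0, w1, w3, w6, w8}): φ is true.
  w8 (successors {w0, w2, w4, w5, w6, w7, w8}): φ is true.
For instance, at w6:
  At w6: \Box q \lor \Diamond s is true, q is false, so (\Box q \lor \Diamond s) \land q is false.
    At w6: \Box q is false, \Diamond s is true, so \Box q \lor \Diamond s is true.
      At w6: \Box q requires q at every successor {w0, w1, w2, w4, w5, w6}.
        q fails at w1, so \Box q is false at w6.
      At w6: \Diamond s requires s at some successor in {w0, w1, w2, w4, w5, w6}.
        s holds at w0, so \Diamond s is true at w6.
Satisfying worlds: {w0, w7, w8}

3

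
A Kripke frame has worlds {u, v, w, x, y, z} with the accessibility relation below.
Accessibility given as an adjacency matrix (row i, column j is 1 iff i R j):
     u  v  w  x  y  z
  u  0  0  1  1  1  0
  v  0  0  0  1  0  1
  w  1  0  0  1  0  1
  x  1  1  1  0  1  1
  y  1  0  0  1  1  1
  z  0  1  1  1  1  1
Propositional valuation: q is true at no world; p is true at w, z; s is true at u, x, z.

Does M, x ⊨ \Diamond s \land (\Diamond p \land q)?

No

At x: \Diamond s is true, \Diamond p \land q is false, so \Diamond s \land (\Diamond p \land q) is false.
  At x: \Diamond s requires s at some successor in {u, v, w, y, z}.
    s holds at u, so \Diamond s is true at x.
  At x: \Diamond p is true, q is false, so \Diamond p \land q is false.
    At x: \Diamond p requires p at some successor in {u, v, w, y, z}.
      p holds at w, so \Diamond p is true at x.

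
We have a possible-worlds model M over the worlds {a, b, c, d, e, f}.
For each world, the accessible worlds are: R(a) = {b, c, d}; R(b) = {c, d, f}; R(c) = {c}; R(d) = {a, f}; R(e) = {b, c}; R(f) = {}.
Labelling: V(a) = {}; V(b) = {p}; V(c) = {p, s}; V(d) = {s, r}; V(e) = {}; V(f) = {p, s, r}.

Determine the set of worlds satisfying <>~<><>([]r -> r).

b, d

Recall that []ψ holds at a world iff ψ holds at every accessible world, and <>ψ holds iff ψ holds at some accessible world.
Let φ = <>~<><>([]r -> r). Evaluate φ at each world:
  a (successors {b, c, d}): φ is false.
  b (successors {c, d, f}): φ is true.
  c (successors {c}): φ is false.
  d (successors {a, f}): φ is true.
  e (successors {b, c}): φ is false.
  f (successors ∅): φ is false.
For instance, at c:
  At c: <>~<><>([]r -> r) requires ~<><>([]r -> r) at some successor in {c}.
    At c: ~<><>([]r -> r) is false.
  So <>~<><>([]r -> r) is false at c.
Satisfying worlds: {b, d}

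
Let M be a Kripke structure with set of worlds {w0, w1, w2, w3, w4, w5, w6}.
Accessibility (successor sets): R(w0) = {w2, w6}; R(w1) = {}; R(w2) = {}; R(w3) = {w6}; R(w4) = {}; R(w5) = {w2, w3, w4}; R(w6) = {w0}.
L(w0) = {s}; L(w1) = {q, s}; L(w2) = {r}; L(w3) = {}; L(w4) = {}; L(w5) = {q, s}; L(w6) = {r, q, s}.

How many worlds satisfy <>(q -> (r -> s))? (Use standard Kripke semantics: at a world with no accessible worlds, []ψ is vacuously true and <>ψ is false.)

Recall that <>ψ holds at a world iff ψ holds at some accessible world.
Let φ = <>(q -> (r -> s)). Evaluate φ at each world:
  w0 (successors {w2, w6}): φ is true.
  w1 (successors ∅): φ is false.
  w2 (successors ∅): φ is false.
  w3 (successors {w6}): φ is true.
  w4 (successors ∅): φ is false.
  w5 (successors {w2, w3, w4}): φ is true.
  w6 (successors {w0}): φ is true.
For instance, at w3:
  At w3: <>(q -> (r -> s)) requires q -> (r -> s) at some successor in {w6}.
    q -> (r -> s) holds at w6, so <>(q -> (r -> s)) is true at w3.
Satisfying worlds: {w0, w3, w5, w6}

4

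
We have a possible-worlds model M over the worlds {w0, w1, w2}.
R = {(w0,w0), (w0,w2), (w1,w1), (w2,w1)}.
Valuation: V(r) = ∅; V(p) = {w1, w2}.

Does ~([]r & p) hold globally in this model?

Let φ = ~([]r & p). Evaluate φ at each world:
  w0 (successors {w0, w2}): φ is true.
  w1 (successors {w1}): φ is true.
  w2 (successors {w1}): φ is true.
For instance, at w1:
  At w1: []r & p is false, so ~([]r & p) is true.
    At w1: []r is false, p is true, so []r & p is false.
      At w1: []r requires r at every successor {w1}.
        r fails at w1, so []r is false at w1.

Yes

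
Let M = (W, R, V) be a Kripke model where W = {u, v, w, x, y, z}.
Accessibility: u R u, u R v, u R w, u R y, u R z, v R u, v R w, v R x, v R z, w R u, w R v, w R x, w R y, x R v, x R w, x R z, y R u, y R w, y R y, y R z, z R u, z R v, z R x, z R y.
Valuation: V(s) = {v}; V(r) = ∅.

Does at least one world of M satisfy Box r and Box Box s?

No

Let φ = Box r and Box Box s. Evaluate φ at each world:
  u (successors {u, v, w, y, z}): φ is false.
  v (successors {u, w, x, z}): φ is false.
  w (successors {u, v, x, y}): φ is false.
  x (successors {v, w, z}): φ is false.
  y (successors {u, w, y, z}): φ is false.
  z (successors {u, v, x, y}): φ is false.
For instance, at x:
  At x: Box r is false, Box Box s is false, so Box r and Box Box s is false.
    At x: Box r requires r at every successor {v, w, z}.
      r fails at v, so Box r is false at x.
    At x: Box Box s requires Box s at every successor {v, w, z}.
      Box s fails at v, so Box Box s is false at x.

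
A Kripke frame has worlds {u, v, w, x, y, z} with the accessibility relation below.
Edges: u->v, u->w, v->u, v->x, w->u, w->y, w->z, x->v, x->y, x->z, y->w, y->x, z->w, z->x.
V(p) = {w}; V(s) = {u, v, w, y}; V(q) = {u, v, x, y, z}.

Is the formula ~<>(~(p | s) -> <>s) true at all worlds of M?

No

Let φ = ~<>(~(p | s) -> <>s). Evaluate φ at each world:
  u (successors {v, w}): φ is false.
  v (successors {u, x}): φ is false.
  w (successors {u, y, z}): φ is false.
  x (successors {v, y, z}): φ is false.
  y (successors {w, x}): φ is false.
  z (successors {w, x}): φ is false.
Detail at u (counterexample):
  At u: <>(~(p | s) -> <>s) is true, so ~<>(~(p | s) -> <>s) is false.
    At u: <>(~(p | s) -> <>s) requires ~(p | s) -> <>s at some successor in {v, w}.
      ~(p | s) -> <>s holds at v, so <>(~(p | s) -> <>s) is true at u.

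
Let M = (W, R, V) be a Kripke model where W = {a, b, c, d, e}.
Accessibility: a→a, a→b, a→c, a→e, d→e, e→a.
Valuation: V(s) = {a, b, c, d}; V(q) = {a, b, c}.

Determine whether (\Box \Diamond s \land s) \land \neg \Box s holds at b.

No

At b: \Box \Diamond s \land s is true, \neg \Box s is false, so (\Box \Diamond s \land s) \land \neg \Box s is false.
  At b: \Box \Diamond s is true, s is true, so \Box \Diamond s \land s is true.
    At b: no accessible worlds, so \Box \Diamond s holds vacuously.
  At b: \Box s is true, so \neg \Box s is false.
    At b: no accessible worlds, so \Box s holds vacuously.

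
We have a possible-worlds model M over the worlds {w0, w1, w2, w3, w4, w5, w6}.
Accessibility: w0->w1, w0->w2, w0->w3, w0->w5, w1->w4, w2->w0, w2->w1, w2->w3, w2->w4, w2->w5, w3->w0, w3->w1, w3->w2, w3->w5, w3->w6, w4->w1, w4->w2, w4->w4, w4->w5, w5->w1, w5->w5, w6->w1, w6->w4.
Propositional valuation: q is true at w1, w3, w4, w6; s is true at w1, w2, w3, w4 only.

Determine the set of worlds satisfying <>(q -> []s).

Let φ = <>(q -> []s). Evaluate φ at each world:
  w0 (successors {w1, w2, w3, w5}): φ is true.
  w1 (successors {w4}): φ is false.
  w2 (successors {w0, w1, w3, w4, w5}): φ is true.
  w3 (successors {w0, w1, w2, w5, w6}): φ is true.
  w4 (successors {w1, w2, w4, w5}): φ is true.
  w5 (successors {w1, w5}): φ is true.
  w6 (successors {w1, w4}): φ is true.
For instance, at w0:
  At w0: <>(q -> []s) requires q -> []s at some successor in {w1, w2, w3, w5}.
    q -> []s holds at w1, so <>(q -> []s) is true at w0.
      At w1: q is true, []s is true, so q -> []s is true.
Satisfying worlds: {w0, w2, w3, w4, w5, w6}

w0, w2, w3, w4, w5, w6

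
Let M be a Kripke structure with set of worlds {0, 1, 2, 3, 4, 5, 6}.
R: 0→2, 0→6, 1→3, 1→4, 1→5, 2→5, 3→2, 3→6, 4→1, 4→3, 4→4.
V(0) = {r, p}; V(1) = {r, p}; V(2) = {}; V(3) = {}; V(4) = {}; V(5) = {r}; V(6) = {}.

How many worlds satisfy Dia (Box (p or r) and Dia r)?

Recall that Box ψ holds at a world iff ψ holds at every accessible world, and Dia ψ holds iff ψ holds at some accessible world.
Let φ = Dia (Box (p or r) and Dia r). Evaluate φ at each world:
  0 (successors {2, 6}): φ is true.
  1 (successors {3, 4, 5}): φ is false.
  2 (successors {5}): φ is false.
  3 (successors {2, 6}): φ is true.
  4 (successors {1, 3, 4}): φ is false.
  5 (successors ∅): φ is false.
  6 (successors ∅): φ is false.
For instance, at 4:
  At 4: Dia (Box (p or r) and Dia r) requires Box (p or r) and Dia r at some successor in {1, 3, 4}.
    At 1: Box (p or r) and Dia r is false.
    At 3: Box (p or r) and Dia r is false.
    At 4: Box (p or r) and Dia r is false.
  So Dia (Box (p or r) and Dia r) is false at 4.
Satisfying worlds: {0, 3}

2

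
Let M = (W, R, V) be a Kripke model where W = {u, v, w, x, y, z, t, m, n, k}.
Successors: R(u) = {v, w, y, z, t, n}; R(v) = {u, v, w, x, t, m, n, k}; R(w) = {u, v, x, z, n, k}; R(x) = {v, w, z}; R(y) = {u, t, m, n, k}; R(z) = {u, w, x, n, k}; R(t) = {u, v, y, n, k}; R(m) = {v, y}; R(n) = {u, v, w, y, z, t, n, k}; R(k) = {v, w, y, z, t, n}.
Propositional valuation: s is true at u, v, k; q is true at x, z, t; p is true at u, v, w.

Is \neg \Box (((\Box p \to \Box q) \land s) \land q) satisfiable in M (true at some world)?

Yes

Recall that \Box ψ holds at a world iff ψ holds at every accessible world, and \Diamond ψ holds iff ψ holds at some accessible world.
Let φ = \neg \Box (((\Box p \to \Box q) \land s) \land q). Evaluate φ at each world:
  u (successors {v, w, y, z, t, n}): φ is true.
  v (successors {u, v, w, x, t, m, n, k}): φ is true.
  w (successors {u, v, x, z, n, k}): φ is true.
  x (successors {v, w, z}): φ is true.
  y (successors {u, t, m, n, k}): φ is true.
  z (successors {u, w, x, n, k}): φ is true.
  t (successors {u, v, y, n, k}): φ is true.
  m (successors {v, y}): φ is true.
  n (successors {u, v, w, y, z, t, n, k}): φ is true.
  k (successors {v, w, y, z, t, n}): φ is true.
Detail at u (witness):
  At u: \Box (((\Box p \to \Box q) \land s) \land q) is false, so \neg \Box (((\Box p \to \Box q) \land s) \land q) is true.
    At u: \Box (((\Box p \to \Box q) \land s) \land q) requires ((\Box p \to \Box q) \land s) \land q at every successor {v, w, y, z, t, n}.
      ((\Box p \to \Box q) \land s) \land q fails at v, so \Box (((\Box p \to \Box q) \land s) \land q) is false at u.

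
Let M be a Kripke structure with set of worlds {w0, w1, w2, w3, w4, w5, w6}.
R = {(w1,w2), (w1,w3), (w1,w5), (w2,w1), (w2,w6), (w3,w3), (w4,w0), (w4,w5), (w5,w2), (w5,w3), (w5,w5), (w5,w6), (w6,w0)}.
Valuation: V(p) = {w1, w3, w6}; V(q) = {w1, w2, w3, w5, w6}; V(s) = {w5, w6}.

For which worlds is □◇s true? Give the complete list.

w0

Let φ = □◇s. Evaluate φ at each world:
  w0 (successors ∅): φ is true.
  w1 (successors {w2, w3, w5}): φ is false.
  w2 (successors {w1, w6}): φ is false.
  w3 (successors {w3}): φ is false.
  w4 (successors {w0, w5}): φ is false.
  w5 (successors {w2, w3, w5, w6}): φ is false.
  w6 (successors {w0}): φ is false.
For instance, at w6:
  At w6: □◇s requires ◇s at every successor {w0}.
    ◇s fails at w0, so □◇s is false at w6.
      At w0: no accessible worlds, so ◇s is false.
Satisfying worlds: {w0}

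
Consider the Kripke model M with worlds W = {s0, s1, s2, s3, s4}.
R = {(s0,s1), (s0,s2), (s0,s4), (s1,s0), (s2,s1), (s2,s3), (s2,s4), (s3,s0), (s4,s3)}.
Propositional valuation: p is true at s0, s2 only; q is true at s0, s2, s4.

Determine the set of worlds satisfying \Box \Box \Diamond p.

s2, s4

Let φ = \Box \Box \Diamond p. Evaluate φ at each world:
  s0 (successors {s1, s2, s4}): φ is false.
  s1 (successors {s0}): φ is false.
  s2 (successors {s1, s3, s4}): φ is true.
  s3 (successors {s0}): φ is false.
  s4 (successors {s3}): φ is true.
For instance, at s1:
  At s1: \Box \Box \Diamond p requires \Box \Diamond p at every successor {s0}.
    \Box \Diamond p fails at s0, so \Box \Box \Diamond p is false at s1.
      At s0: \Box \Diamond p requires \Diamond p at every successor {s1, s2, s4}.
        \Diamond p fails at s2, so \Box \Diamond p is false at s0.
Satisfying worlds: {s2, s4}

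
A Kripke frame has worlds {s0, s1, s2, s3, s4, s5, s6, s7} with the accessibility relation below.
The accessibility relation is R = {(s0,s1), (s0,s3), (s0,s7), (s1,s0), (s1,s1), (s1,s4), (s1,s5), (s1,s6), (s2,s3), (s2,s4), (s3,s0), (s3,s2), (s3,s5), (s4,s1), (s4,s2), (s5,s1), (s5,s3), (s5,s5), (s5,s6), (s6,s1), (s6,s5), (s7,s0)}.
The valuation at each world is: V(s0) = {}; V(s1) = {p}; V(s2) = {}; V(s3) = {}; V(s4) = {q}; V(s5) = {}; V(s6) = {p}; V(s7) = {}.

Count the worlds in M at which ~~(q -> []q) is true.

7

Let φ = ~~(q -> []q). Evaluate φ at each world:
  s0 (successors {s1, s3, s7}): φ is true.
  s1 (successors {s0, s1, s4, s5, s6}): φ is true.
  s2 (successors {s3, s4}): φ is true.
  s3 (successors {s0, s2, s5}): φ is true.
  s4 (successors {s1, s2}): φ is false.
  s5 (successors {s1, s3, s5, s6}): φ is true.
  s6 (successors {s1, s5}): φ is true.
  s7 (successors {s0}): φ is true.
For instance, at s4:
  At s4: ~(q -> []q) is true, so ~~(q -> []q) is false.
    At s4: q -> []q is false, so ~(q -> []q) is true.
      At s4: q is true, []q is false, so q -> []q is false.
Satisfying worlds: {s0, s1, s2, s3, s5, s6, s7}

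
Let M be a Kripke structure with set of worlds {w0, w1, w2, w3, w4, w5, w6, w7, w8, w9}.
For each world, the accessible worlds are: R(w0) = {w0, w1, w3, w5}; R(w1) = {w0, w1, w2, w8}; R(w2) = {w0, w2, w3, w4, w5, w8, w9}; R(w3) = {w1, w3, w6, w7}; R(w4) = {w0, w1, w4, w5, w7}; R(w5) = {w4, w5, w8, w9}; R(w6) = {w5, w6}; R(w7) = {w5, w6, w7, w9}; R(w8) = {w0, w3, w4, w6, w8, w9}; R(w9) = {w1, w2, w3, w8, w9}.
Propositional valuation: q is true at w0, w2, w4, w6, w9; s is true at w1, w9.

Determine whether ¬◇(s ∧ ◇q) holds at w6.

At w6: ◇(s ∧ ◇q) is false, so ¬◇(s ∧ ◇q) is true.
  At w6: ◇(s ∧ ◇q) requires s ∧ ◇q at some successor in {w5, w6}.
    At w5: s ∧ ◇q is false.
    At w6: s ∧ ◇q is false.
  So ◇(s ∧ ◇q) is false at w6.

Yes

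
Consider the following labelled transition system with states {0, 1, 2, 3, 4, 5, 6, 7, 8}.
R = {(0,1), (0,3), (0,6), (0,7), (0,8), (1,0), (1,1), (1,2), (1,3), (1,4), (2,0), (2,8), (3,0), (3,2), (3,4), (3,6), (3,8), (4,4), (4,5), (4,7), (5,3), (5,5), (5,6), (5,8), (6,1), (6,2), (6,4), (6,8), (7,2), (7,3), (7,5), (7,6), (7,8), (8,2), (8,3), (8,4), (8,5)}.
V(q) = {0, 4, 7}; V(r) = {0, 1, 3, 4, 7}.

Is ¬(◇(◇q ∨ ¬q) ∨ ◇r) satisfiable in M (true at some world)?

No

Let φ = ¬(◇(◇q ∨ ¬q) ∨ ◇r). Evaluate φ at each world:
  0 (successors {1, 3, 6, 7, 8}): φ is false.
  1 (successors {0, 1, 2, 3, 4}): φ is false.
  2 (successors {0, 8}): φ is false.
  3 (successors {0, 2, 4, 6, 8}): φ is false.
  4 (successors {4, 5, 7}): φ is false.
  5 (successors {3, 5, 6, 8}): φ is false.
  6 (successors {1, 2, 4, 8}): φ is false.
  7 (successors {2, 3, 5, 6, 8}): φ is false.
  8 (successors {2, 3, 4, 5}): φ is false.
For instance, at 3:
  At 3: ◇(◇q ∨ ¬q) ∨ ◇r is true, so ¬(◇(◇q ∨ ¬q) ∨ ◇r) is false.
    At 3: ◇(◇q ∨ ¬q) is true, ◇r is true, so ◇(◇q ∨ ¬q) ∨ ◇r is true.
      At 3: ◇(◇q ∨ ¬q) requires ◇q ∨ ¬q at some successor in {0, 2, 4, 6, 8}.
        ◇q ∨ ¬q holds at 0, so ◇(◇q ∨ ¬q) is true at 3.
      At 3: ◇r requires r at some successor in {0, 2, 4, 6, 8}.
        r holds at 0, so ◇r is true at 3.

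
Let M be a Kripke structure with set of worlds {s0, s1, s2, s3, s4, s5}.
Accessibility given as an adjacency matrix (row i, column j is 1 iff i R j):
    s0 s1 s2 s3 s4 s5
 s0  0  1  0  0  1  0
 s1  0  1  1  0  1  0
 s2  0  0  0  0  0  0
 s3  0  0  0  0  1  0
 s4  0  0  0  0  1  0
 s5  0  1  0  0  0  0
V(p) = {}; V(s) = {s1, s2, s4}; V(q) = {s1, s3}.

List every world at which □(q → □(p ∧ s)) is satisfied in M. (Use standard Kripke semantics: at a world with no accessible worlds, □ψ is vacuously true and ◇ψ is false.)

Let φ = □(q → □(p ∧ s)). Evaluate φ at each world:
  s0 (successors {s1, s4}): φ is false.
  s1 (successors {s1, s2, s4}): φ is false.
  s2 (successors ∅): φ is true.
  s3 (successors {s4}): φ is true.
  s4 (successors {s4}): φ is true.
  s5 (successors {s1}): φ is false.
For instance, at s5:
  At s5: □(q → □(p ∧ s)) requires q → □(p ∧ s) at every successor {s1}.
    q → □(p ∧ s) fails at s1, so □(q → □(p ∧ s)) is false at s5.
      At s1: q is true, □(p ∧ s) is false, so q → □(p ∧ s) is false.
Satisfying worlds: {s2, s3, s4}

s2, s3, s4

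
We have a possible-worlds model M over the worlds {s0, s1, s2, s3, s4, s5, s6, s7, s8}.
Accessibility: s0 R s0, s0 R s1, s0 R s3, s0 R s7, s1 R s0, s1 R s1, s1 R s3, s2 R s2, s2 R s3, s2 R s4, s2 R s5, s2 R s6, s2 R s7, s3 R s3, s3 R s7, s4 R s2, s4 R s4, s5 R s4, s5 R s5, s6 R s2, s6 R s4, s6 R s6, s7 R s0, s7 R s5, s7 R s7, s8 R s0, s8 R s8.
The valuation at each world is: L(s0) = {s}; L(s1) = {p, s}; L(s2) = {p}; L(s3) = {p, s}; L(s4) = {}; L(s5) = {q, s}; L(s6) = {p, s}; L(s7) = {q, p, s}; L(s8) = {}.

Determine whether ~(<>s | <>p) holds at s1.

No

Recall that <>ψ holds at a world iff ψ holds at some accessible world.
At s1: <>s | <>p is true, so ~(<>s | <>p) is false.
  At s1: <>s is true, <>p is true, so <>s | <>p is true.
    At s1: <>s requires s at some successor in {s0, s1, s3}.
      s holds at s0, so <>s is true at s1.
    At s1: <>p requires p at some successor in {s0, s1, s3}.
      p holds at s1, so <>p is true at s1.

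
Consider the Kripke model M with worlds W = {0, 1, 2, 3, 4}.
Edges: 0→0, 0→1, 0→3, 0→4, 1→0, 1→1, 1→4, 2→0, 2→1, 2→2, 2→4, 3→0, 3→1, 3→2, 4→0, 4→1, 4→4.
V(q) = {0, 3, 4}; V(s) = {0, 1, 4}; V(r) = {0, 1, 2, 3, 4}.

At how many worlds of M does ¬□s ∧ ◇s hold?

3

Let φ = ¬□s ∧ ◇s. Evaluate φ at each world:
  0 (successors {0, 1, 3, 4}): φ is true.
  1 (successors {0, 1, 4}): φ is false.
  2 (successors {0, 1, 2, 4}): φ is true.
  3 (successors {0, 1, 2}): φ is true.
  4 (successors {0, 1, 4}): φ is false.
For instance, at 1:
  At 1: ¬□s is false, ◇s is true, so ¬□s ∧ ◇s is false.
    At 1: □s is true, so ¬□s is false.
      At 1: □s requires s at every successor {0, 1, 4}.
        At 0: s is true.
        At 1: s is true.
        At 4: s is true.
      So □s is true at 1.
    At 1: ◇s requires s at some successor in {0, 1, 4}.
      s holds at 0, so ◇s is true at 1.
Satisfying worlds: {0, 2, 3}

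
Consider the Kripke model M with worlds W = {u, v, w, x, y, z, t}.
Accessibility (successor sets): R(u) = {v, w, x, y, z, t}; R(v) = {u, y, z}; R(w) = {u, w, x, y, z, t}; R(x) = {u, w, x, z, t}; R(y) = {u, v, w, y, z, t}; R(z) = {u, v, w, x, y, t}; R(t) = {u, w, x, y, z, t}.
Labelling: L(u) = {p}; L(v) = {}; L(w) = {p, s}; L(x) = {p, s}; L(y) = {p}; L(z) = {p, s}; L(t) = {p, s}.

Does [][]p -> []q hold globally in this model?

Yes

Recall that []ψ holds at a world iff ψ holds at every accessible world, and <>ψ holds iff ψ holds at some accessible world.
Let φ = [][]p -> []q. Evaluate φ at each world:
  u (successors {v, w, x, y, z, t}): φ is true.
  v (successors {u, y, z}): φ is true.
  w (successors {u, w, x, y, z, t}): φ is true.
  x (successors {u, w, x, z, t}): φ is true.
  y (successors {u, v, w, y, z, t}): φ is true.
  z (successors {u, v, w, x, y, t}): φ is true.
  t (successors {u, w, x, y, z, t}): φ is true.
For instance, at u:
  At u: [][]p is false, []q is false, so [][]p -> []q is true.
    At u: [][]p requires []p at every successor {v, w, x, y, z, t}.
      []p fails at y, so [][]p is false at u.
    At u: []q requires q at every successor {v, w, x, y, z, t}.
      q fails at v, so []q is false at u.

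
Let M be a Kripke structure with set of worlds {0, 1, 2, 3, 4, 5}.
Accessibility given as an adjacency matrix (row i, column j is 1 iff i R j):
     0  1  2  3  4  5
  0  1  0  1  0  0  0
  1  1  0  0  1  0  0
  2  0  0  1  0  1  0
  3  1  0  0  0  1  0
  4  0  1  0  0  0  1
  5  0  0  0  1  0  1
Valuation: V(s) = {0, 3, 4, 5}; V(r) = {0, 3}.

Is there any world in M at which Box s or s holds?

Yes

Let φ = Box s or s. Evaluate φ at each world:
  0 (successors {0, 2}): φ is true.
  1 (successors {0, 3}): φ is true.
  2 (successors {2, 4}): φ is false.
  3 (successors {0, 4}): φ is true.
  4 (successors {1, 5}): φ is true.
  5 (successors {3, 5}): φ is true.
Detail at 0 (witness):
  At 0: Box s is false, s is true, so Box s or s is true.
    At 0: Box s requires s at every successor {0, 2}.
      s fails at 2, so Box s is false at 0.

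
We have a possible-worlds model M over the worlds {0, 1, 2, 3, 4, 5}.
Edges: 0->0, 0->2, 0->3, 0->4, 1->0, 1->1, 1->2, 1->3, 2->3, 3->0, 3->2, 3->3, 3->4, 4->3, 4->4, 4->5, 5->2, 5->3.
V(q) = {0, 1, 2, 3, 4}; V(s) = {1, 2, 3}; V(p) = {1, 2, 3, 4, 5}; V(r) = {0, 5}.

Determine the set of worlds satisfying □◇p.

0, 1, 2, 3, 4, 5

Let φ = □◇p. Evaluate φ at each world:
  0 (successors {0, 2, 3, 4}): φ is true.
  1 (successors {0, 1, 2, 3}): φ is true.
  2 (successors {3}): φ is true.
  3 (successors {0, 2, 3, 4}): φ is true.
  4 (successors {3, 4, 5}): φ is true.
  5 (successors {2, 3}): φ is true.
For instance, at 5:
  At 5: □◇p requires ◇p at every successor {2, 3}.
      At 2: ◇p requires p at some successor in {3}.
        p holds at 3, so ◇p is true at 2.
      At 3: ◇p requires p at some successor in {0, 2, 3, 4}.
        p holds at 2, so ◇p is true at 3.
  So □◇p is true at 5.
Satisfying worlds: {0, 1, 2, 3, 4, 5}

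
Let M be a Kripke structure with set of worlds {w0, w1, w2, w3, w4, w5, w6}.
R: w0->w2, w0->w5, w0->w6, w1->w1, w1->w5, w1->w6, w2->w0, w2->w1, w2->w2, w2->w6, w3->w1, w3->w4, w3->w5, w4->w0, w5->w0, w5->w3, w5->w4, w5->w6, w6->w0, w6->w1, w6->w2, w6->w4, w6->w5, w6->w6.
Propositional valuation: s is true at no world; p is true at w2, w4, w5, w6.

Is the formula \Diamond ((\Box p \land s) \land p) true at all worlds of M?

No

Recall that \Box ψ holds at a world iff ψ holds at every accessible world, and \Diamond ψ holds iff ψ holds at some accessible world.
Let φ = \Diamond ((\Box p \land s) \land p). Evaluate φ at each world:
  w0 (successors {w2, w5, w6}): φ is false.
  w1 (successors {w1, w5, w6}): φ is false.
  w2 (successors {w0, w1, w2, w6}): φ is false.
  w3 (successors {w1, w4, w5}): φ is false.
  w4 (successors {w0}): φ is false.
  w5 (successors {w0, w3, w4, w6}): φ is false.
  w6 (successors {w0, w1, w2, w4, w5, w6}): φ is false.
Detail at w0 (counterexample):
  At w0: \Diamond ((\Box p \land s) \land p) requires (\Box p \land s) \land p at some successor in {w2, w5, w6}.
    At w2: (\Box p \land s) \land p is false.
    At w5: (\Box p \land s) \land p is false.
    At w6: (\Box p \land s) \land p is false.
  So \Diamond ((\Box p \land s) \land p) is false at w0.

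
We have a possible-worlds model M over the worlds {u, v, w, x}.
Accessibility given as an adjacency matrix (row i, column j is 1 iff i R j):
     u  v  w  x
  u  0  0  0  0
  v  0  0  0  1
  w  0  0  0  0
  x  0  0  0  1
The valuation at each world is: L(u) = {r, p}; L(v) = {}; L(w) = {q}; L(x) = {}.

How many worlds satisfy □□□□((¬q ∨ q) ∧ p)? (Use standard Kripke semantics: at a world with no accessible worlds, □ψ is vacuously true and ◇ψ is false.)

2

Let φ = □□□□((¬q ∨ q) ∧ p). Evaluate φ at each world:
  u (successors ∅): φ is true.
  v (successors {x}): φ is false.
  w (successors ∅): φ is true.
  x (successors {x}): φ is false.
For instance, at x:
  At x: □□□□((¬q ∨ q) ∧ p) requires □□□((¬q ∨ q) ∧ p) at every successor {x}.
    □□□((¬q ∨ q) ∧ p) fails at x, so □□□□((¬q ∨ q) ∧ p) is false at x.
      At x: □□□((¬q ∨ q) ∧ p) requires □□((¬q ∨ q) ∧ p) at every successor {x}.
        □□((¬q ∨ q) ∧ p) fails at x, so □□□((¬q ∨ q) ∧ p) is false at x.
Satisfying worlds: {u, w}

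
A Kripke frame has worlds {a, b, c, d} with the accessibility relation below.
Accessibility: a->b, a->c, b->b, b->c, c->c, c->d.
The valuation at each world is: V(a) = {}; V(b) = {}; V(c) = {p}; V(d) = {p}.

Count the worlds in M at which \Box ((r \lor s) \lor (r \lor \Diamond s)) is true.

1

Let φ = \Box ((r \lor s) \lor (r \lor \Diamond s)). Evaluate φ at each world:
  a (successors {b, c}): φ is false.
  b (successors {b, c}): φ is false.
  c (successors {c, d}): φ is false.
  d (successors ∅): φ is true.
For instance, at c:
  At c: \Box ((r \lor s) \lor (r \lor \Diamond s)) requires (r \lor s) \lor (r \lor \Diamond s) at every successor {c, d}.
    (r \lor s) \lor (r \lor \Diamond s) fails at c, so \Box ((r \lor s) \lor (r \lor \Diamond s)) is false at c.
      At c: r \lor s is false, r \lor \Diamond s is false, so (r \lor s) \lor (r \lor \Diamond s) is false.
Satisfying worlds: {d}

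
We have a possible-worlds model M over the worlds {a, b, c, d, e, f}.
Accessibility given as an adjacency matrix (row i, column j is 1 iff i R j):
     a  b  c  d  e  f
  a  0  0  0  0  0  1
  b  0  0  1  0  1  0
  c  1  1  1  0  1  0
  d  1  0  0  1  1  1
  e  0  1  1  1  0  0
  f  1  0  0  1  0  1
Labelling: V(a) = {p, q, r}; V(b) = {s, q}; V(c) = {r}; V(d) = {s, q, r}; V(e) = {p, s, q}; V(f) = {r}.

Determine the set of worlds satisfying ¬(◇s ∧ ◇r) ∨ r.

a, c, d, f

Let φ = ¬(◇s ∧ ◇r) ∨ r. Evaluate φ at each world:
  a (successors {f}): φ is true.
  b (successors {c, e}): φ is false.
  c (successors {a, b, c, e}): φ is true.
  d (successors {a, d, e, f}): φ is true.
  e (successors {b, c, d}): φ is false.
  f (successors {a, d, f}): φ is true.
For instance, at e:
  At e: ¬(◇s ∧ ◇r) is false, r is false, so ¬(◇s ∧ ◇r) ∨ r is false.
    At e: ◇s ∧ ◇r is true, so ¬(◇s ∧ ◇r) is false.
      At e: ◇s is true, ◇r is true, so ◇s ∧ ◇r is true.
Satisfying worlds: {a, c, d, f}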